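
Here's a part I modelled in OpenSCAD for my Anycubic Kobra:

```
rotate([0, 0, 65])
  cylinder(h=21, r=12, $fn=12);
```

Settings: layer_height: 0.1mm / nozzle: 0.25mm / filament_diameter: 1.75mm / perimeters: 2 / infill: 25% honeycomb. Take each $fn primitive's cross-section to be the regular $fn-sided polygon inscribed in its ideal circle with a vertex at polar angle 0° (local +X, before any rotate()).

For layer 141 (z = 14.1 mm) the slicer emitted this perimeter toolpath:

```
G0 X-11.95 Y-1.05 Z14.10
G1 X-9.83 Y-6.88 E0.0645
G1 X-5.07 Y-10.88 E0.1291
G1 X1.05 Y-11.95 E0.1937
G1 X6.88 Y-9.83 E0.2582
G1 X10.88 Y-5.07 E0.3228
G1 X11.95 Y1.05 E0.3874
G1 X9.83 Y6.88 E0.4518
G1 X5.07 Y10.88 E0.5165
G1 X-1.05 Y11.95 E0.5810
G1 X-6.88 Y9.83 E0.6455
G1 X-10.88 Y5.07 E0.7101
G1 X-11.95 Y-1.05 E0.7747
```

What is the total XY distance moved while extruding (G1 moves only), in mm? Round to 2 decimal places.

Sum the Euclidean lengths of each G1 segment: total = 74.54 mm.

74.54 mm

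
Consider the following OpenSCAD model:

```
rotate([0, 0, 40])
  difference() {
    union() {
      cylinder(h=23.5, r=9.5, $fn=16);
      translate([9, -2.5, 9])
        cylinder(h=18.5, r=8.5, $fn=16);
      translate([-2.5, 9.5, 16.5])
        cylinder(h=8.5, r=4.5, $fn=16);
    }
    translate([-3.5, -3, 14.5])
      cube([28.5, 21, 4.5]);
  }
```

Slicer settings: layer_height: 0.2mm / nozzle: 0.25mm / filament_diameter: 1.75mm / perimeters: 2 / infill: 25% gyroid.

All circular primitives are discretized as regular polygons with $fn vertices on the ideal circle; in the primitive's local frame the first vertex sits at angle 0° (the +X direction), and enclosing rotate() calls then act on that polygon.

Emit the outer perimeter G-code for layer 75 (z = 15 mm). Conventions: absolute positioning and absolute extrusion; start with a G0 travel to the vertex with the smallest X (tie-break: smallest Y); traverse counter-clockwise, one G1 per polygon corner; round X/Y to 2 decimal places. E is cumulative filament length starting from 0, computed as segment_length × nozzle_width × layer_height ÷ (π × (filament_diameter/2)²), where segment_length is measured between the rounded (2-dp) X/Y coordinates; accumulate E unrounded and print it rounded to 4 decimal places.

G0 X-9.46 Y0.83 Z15.00
G1 X-9.06 Y-2.86 E0.0772
G1 X-7.28 Y-6.11 E0.1542
G1 X-4.39 Y-8.43 E0.2312
G1 X-0.83 Y-9.46 E0.3083
G1 X2.86 Y-9.06 E0.3854
G1 X6.11 Y-7.28 E0.4624
G1 X8.31 Y-4.54 E0.5355
G1 X11.06 Y-4.24 E0.5930
G1 X13.97 Y-2.64 E0.6620
G1 X16.04 Y-0.05 E0.7310
G1 X16.97 Y3.13 E0.7998
G1 X16.61 Y6.43 E0.8688
G1 X15.26 Y8.89 E0.9272
G1 X-0.75 Y-4.55 E1.3617
G1 X-8.34 Y4.49 E1.6071
G1 X-8.43 Y4.39 E1.6099
G1 X-9.46 Y0.83 E1.6869

At z = 15 mm: the cylinder: section is a regular 16-gon, circumradius r=9.5; the r=8.5 cylinder at (9, -2.5) gives a regular 16-gon of circumradius 8.5 (constant along its height); the cylinder at (-2.5, 9.5) is absent (z outside [16.5, 25]); Taking the union: the regions partially overlap (shared area 89.72 mm²), so overlapping operands fuse into one piece — 1 connected region; the 28.5×21 cube at (-3.5, -3) contributes its full rectangle; Subtracting the remaining from the first: starting from the result so far, the 28.5×21 cube at (-3.5, -3) partially overlaps it — only the 199.74 mm² overlap (of its 598.50 mm²) is removed, clipping the outline — 1 connected region; (whole slice rotated 40° about Z — lengths, areas and connectivity unchanged). The outline is a single polygon with 17 vertices. Extrusion per mm of travel: 0.25 × 0.2 / (π × 0.875²) = 0.020788. Accumulating E over each segment gives final E = 1.6869.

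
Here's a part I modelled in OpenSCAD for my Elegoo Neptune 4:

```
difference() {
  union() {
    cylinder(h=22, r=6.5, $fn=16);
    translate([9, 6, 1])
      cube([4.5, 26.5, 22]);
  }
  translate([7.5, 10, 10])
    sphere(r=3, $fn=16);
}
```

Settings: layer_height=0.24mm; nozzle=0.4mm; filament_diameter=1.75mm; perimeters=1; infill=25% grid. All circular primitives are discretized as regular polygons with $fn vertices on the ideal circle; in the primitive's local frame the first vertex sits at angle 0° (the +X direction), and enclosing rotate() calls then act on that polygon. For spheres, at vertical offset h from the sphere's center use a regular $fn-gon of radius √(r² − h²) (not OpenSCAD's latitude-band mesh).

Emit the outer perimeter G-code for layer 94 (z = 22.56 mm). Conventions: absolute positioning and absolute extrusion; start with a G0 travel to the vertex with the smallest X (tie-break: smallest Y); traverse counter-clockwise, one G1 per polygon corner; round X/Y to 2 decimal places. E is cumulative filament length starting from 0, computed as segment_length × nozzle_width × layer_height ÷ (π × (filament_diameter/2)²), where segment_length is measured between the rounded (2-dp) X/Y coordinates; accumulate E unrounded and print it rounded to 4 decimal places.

G0 X9.00 Y6.00 Z22.56
G1 X13.50 Y6.00 E0.1796
G1 X13.50 Y32.50 E1.2373
G1 X9.00 Y32.50 E1.4169
G1 X9.00 Y6.00 E2.4746

At z = 22.56 mm: the cylinder does not reach this height (z outside [0, 22]); the cube at (9, 6) (footprint 4.5×26.5) is included at this height; Combining (union): only the 4.5×26.5 cube at (9, 6) is present, so the union is just that shape — 1 connected region; the sphere at (7.5, 10) does not reach this height (|z−center|=12.560 > r=3); Taking the first minus the rest: none of the subtracted shapes is present at this height, so the result so far is unchanged — 1 connected region. The outline is a single polygon with 4 vertices. Extrusion per mm of travel: 0.4 × 0.24 / (π × 0.875²) = 0.039912. Accumulating E over each segment gives final E = 2.4746.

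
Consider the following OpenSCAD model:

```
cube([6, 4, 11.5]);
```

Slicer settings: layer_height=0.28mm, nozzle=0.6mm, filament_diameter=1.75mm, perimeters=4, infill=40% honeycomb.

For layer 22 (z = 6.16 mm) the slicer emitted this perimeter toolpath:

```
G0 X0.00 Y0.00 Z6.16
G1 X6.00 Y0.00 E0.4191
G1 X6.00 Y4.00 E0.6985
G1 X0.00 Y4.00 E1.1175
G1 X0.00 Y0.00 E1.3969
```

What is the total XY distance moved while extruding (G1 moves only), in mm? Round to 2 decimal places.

20.00 mm

Sum the Euclidean lengths of each G1 segment: total = 20.00 mm.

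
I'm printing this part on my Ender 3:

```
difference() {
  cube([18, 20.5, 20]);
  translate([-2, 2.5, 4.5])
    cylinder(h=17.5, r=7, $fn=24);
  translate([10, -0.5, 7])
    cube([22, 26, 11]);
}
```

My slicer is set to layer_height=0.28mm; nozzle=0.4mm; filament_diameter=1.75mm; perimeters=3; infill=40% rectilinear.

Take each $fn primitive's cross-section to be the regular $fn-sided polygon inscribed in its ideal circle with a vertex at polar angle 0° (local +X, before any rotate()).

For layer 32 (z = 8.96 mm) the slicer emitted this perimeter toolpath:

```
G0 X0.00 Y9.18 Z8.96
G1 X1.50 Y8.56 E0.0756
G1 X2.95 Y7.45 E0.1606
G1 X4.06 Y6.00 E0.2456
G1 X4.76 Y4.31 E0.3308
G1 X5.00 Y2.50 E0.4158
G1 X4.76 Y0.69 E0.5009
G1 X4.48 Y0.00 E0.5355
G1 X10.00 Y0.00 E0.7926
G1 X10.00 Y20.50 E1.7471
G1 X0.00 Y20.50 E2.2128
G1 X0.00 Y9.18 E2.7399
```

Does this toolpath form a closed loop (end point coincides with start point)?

yes

Start point (G0): (0.00, 9.18). End point (last G1): the path returns to the start — closed.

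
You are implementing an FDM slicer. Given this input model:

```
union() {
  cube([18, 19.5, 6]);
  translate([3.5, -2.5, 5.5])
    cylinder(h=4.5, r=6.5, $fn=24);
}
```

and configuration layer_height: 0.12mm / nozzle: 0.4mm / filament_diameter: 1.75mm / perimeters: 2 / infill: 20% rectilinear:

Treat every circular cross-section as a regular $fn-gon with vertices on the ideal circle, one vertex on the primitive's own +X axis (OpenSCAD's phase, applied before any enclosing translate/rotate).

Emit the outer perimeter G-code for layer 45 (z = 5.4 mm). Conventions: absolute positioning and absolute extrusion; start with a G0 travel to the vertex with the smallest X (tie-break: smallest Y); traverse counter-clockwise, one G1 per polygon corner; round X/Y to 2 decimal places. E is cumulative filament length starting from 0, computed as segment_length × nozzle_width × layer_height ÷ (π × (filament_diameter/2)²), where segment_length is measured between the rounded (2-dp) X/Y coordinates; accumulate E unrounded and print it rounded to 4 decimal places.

G0 X0.00 Y0.00 Z5.40
G1 X18.00 Y0.00 E0.3592
G1 X18.00 Y19.50 E0.7484
G1 X0.00 Y19.50 E1.1076
G1 X0.00 Y0.00 E1.4967

At z = 5.4 mm: the 18×19.5 cube contributes its full rectangle; the cylinder at (3.5, -2.5) is absent (z outside [5.5, 10]); Merging all regions: only the 18×19.5 cube is present, so the union is just that shape — 1 connected region. The outline is a single polygon with 4 vertices. Extrusion per mm of travel: 0.4 × 0.12 / (π × 0.875²) = 0.019956. Accumulating E over each segment gives final E = 1.4967.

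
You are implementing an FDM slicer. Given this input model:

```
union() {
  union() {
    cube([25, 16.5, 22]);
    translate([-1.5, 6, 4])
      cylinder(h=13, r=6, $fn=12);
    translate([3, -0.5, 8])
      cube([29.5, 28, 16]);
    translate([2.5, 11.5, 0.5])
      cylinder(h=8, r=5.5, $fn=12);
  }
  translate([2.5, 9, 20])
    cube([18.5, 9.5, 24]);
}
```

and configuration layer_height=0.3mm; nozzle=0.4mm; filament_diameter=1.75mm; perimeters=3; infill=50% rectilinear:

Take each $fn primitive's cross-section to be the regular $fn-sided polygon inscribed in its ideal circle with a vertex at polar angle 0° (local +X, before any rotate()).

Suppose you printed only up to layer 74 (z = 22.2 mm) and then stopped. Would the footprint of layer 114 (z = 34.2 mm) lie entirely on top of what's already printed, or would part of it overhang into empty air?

Compare the two slices. At z = 22.2: the cube does not reach this height (z outside [0, 22]); the cylinder at (-1.5, 6) is not intersected at this z (z outside [4, 17]); the cube at (3, -0.5) is present — its section is the full 29.5×28 rectangle (area 826.00 mm²); the cylinder at (2.5, 11.5) does not reach this height (z outside [0.5, 8.5]); Combining (union): only the 29.5×28 cube at (3, -0.5) is present, so the union is just that shape — area = 826.00 mm²; the cube at (2.5, 9) (footprint 18.5×9.5) is included at this height (area 175.75 mm²); Taking the union: the regions partially overlap — summed areas 1001.75 mm² minus the doubly-counted overlap 171.00 mm² gives 830.75 mm² — area = 830.75 mm². At z = 34.2: the cube does not reach this height (z outside [0, 22]); the cylinder at (-1.5, 6) is absent (z outside [4, 17]); the cube at (3, -0.5) is not intersected at this z (z outside [8, 24]); the cylinder at (2.5, 11.5) does not reach this height (z outside [0.5, 8.5]); Merging all regions: nothing is present at this height; the cube at (2.5, 9) is present — its section is the full 18.5×9.5 rectangle (area 175.75 mm²); Taking the union: only the 18.5×9.5 cube at (2.5, 9) is present, so the union is just that shape — area = 175.75 mm². Checking containment: the cross-section at z = 34.2 is a subset of the cross-section at z = 22.2.

entirely on top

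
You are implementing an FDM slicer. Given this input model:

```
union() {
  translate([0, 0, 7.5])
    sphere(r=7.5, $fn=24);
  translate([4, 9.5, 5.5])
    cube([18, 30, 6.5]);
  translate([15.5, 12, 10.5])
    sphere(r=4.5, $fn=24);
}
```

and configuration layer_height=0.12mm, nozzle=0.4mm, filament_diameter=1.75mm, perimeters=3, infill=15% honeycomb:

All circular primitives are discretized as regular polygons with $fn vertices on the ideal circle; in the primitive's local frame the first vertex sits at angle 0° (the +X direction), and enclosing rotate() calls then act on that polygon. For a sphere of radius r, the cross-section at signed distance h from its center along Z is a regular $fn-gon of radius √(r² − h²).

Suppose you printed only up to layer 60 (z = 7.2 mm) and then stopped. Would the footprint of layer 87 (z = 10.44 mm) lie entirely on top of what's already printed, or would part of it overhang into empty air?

Compare the two slices. At z = 7.2: the sphere: section is a regular 24-gon, circumradius = √(r²−h²) = √(7.5²−0.3²) = 7.494 (area = (24/2)·7.494²·sin(360°/24) = 174.42 mm²); the cube at (4, 9.5) is present — its section is the full 18×30 rectangle (area 540.00 mm²); the r=4.5 sphere at (15.5, 12) slices to a regular 24-gon of circumradius 3.059 (√(r²−h²) with h=3.3 from center) (area = (24/2)·3.059²·sin(360°/24) = 29.07 mm²); Merging all regions: the regions partially overlap — summed areas 743.49 mm² minus the doubly-counted overlap 27.79 mm² gives 715.70 mm² — area = 715.70 mm². At z = 10.44: the r=7.5 sphere contributes a regular 24-gon of circumradius √(7.5²−2.94²) = 6.900 (area = (24/2)·6.900²·sin(360°/24) = 147.86 mm²); the cube at (4, 9.5) (footprint 18×30) is included at this height (area 540.00 mm²); the sphere at (15.5, 12): section is a regular 24-gon, circumradius = √(r²−h²) = √(4.5²−0.06²) = 4.500 (area = (24/2)·4.500²·sin(360°/24) = 62.88 mm²); Combining (union): the regions partially overlap — summed areas 750.74 mm² minus the doubly-counted overlap 52.59 mm² gives 698.15 mm² — area = 698.15 mm². Checking containment: at z = 10.44 the cross-section extends beyond the z = 7.2 cross-section by about 9.01 mm².

part overhangs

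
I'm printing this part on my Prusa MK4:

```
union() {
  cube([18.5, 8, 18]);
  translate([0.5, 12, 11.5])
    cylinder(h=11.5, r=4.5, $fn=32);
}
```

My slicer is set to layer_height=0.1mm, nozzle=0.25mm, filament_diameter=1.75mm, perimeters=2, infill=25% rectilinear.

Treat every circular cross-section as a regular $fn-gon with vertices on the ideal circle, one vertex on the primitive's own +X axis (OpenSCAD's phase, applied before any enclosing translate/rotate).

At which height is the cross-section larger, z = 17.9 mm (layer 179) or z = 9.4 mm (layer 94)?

layer 179 (z = 17.9 mm)

Layer 179 (z = 17.9): the cube is present — its section is the full 18.5×8 rectangle (area 148.00 mm²); the r=4.5 cylinder at (0.5, 12) gives a regular 32-gon of circumradius 4.5 (constant along its height) (area = (32/2)·4.500²·sin(360°/32) = 63.21 mm²); Combining (union): the regions partially overlap — summed areas 211.21 mm² minus the doubly-counted overlap 0.90 mm² gives 210.31 mm² — area = 210.31 mm². So its area = 210.31 mm². Layer 94 (z = 9.4): the 18.5×8 cube contributes its full rectangle (area 148.00 mm²); the cylinder at (0.5, 12) is absent (z outside [11.5, 23]); Taking the union: only the 18.5×8 cube is present, so the union is just that shape — area = 148.00 mm². So its area = 148.00 mm². Layer 179 is larger (210.31 vs 148.00 mm²).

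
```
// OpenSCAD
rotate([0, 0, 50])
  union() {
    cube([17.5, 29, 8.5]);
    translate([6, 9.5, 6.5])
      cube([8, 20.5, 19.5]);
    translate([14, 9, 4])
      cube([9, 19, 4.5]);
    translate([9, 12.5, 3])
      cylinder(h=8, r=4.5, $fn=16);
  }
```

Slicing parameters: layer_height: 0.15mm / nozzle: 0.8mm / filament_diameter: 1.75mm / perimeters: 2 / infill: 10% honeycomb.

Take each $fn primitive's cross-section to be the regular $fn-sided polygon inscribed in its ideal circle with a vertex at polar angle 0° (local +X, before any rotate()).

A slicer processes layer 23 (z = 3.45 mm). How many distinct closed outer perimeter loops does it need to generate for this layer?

At z = 3.45 mm: the cube (footprint 17.5×29) is included at this height; the cube at (6, 9.5) is not intersected at this z (z outside [6.5, 26]); the cube at (14, 9) is absent (z outside [4, 8.5]); the r=4.5 cylinder at (9, 12.5) gives a regular 16-gon of circumradius 4.5 (constant along its height); Taking the union: the r=4.5 cylinder at (9, 12.5) lies entirely inside the 17.5×29 cube, so the union is just the 17.5×29 cube — 1 connected region; (whole slice rotated 50° about Z — lengths, areas and connectivity unchanged). The result has 1 disconnected region.

1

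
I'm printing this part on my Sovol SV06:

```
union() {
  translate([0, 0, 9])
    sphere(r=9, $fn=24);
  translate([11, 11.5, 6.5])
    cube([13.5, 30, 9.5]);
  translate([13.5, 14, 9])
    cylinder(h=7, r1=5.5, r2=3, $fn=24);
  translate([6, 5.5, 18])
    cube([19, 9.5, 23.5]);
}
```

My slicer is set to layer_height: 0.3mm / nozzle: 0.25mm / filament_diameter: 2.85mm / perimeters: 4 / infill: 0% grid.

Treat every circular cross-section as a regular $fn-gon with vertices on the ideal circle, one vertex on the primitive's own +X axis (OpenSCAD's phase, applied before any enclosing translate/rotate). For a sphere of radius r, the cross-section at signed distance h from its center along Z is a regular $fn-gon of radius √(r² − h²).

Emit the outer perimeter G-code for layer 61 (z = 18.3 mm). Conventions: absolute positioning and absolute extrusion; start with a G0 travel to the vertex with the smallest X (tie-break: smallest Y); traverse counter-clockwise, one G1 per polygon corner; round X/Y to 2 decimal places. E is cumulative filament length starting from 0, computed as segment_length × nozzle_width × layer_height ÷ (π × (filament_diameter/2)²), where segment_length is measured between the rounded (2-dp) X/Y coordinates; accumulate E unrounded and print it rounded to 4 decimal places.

At z = 18.3 mm: the sphere is not intersected at this z (|z−center|=9.300 > r=9); the cube at (11, 11.5) is not intersected at this z (z outside [6.5, 16]); the cone at (13.5, 14) is not intersected at this z (z outside [9, 16]); the 19×9.5 cube at (6, 5.5) contributes its full rectangle; Combining (union): only the 19×9.5 cube at (6, 5.5) is present, so the union is just that shape — 1 connected region. The outline is a single polygon with 4 vertices. Extrusion per mm of travel: 0.25 × 0.3 / (π × 1.425²) = 0.011757. Accumulating E over each segment gives final E = 0.6701.

G0 X6.00 Y5.50 Z18.30
G1 X25.00 Y5.50 E0.2234
G1 X25.00 Y15.00 E0.3351
G1 X6.00 Y15.00 E0.5584
G1 X6.00 Y5.50 E0.6701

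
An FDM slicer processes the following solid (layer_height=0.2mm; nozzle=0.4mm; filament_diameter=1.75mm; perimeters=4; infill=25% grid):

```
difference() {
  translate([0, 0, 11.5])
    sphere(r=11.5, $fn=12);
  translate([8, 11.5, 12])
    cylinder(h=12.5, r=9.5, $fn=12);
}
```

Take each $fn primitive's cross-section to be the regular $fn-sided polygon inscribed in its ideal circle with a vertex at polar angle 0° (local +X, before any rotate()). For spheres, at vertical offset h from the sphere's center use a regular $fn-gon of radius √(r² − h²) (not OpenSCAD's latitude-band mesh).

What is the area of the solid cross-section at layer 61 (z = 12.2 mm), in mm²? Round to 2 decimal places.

At z = 12.2 mm: the sphere: section is a regular 12-gon, circumradius = √(r²−h²) = √(11.5²−0.7²) = 11.479 (area = (12/2)·11.479²·sin(360°/12) = 395.28 mm²); the r=9.5 cylinder at (8, 11.5) contributes a regular 12-gon of circumradius 9.5 (area = (12/2)·9.500²·sin(360°/12) = 270.75 mm²); Taking the first minus the rest: starting from the r=11.5 sphere (395.28 mm²), the r=9.5 cylinder at (8, 11.5) partially overlaps it — only the 66.69 mm² overlap (of its 270.75 mm²) is removed, clipping the outline — area = 328.59 mm². Overall, the cross-section is a single solid region. Net area = 328.59 mm².

328.59 mm²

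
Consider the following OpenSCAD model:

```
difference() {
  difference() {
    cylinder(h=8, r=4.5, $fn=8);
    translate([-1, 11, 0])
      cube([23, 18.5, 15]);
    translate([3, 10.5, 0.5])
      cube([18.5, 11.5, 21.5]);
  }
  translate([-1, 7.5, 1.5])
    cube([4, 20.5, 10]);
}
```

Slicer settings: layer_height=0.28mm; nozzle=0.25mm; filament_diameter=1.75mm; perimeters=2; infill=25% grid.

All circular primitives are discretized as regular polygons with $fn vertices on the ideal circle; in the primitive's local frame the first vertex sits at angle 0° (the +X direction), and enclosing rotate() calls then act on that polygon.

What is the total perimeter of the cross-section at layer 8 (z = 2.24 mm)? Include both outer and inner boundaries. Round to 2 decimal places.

At z = 2.24 mm: the r=4.5 cylinder contributes a regular 8-gon of circumradius 4.5 (perimeter = 2·8·4.500·sin(180°/8) = 27.55 mm); the cube at (-1, 11) (footprint 23×18.5) is included at this height (perimeter 83.00 mm); the cube at (3, 10.5) is present — its section is the full 18.5×11.5 rectangle (perimeter 60.00 mm); Taking the first minus the rest: starting from the r=4.5 cylinder, the 23×18.5 cube at (-1, 11) misses the remaining region (no effect); the 18.5×11.5 cube at (3, 10.5) misses the remaining region (no effect) — boundary = 27.55 mm; the cube at (-1, 7.5) (footprint 4×20.5) is included at this height (perimeter 49.00 mm); Taking the first minus the rest: starting from the result so far, the 4×20.5 cube at (-1, 7.5) misses the remaining region (no effect) — boundary = 27.55 mm. Overall, the cross-section is a single solid region. Total boundary length (outer) = 27.55 mm.

27.55 mm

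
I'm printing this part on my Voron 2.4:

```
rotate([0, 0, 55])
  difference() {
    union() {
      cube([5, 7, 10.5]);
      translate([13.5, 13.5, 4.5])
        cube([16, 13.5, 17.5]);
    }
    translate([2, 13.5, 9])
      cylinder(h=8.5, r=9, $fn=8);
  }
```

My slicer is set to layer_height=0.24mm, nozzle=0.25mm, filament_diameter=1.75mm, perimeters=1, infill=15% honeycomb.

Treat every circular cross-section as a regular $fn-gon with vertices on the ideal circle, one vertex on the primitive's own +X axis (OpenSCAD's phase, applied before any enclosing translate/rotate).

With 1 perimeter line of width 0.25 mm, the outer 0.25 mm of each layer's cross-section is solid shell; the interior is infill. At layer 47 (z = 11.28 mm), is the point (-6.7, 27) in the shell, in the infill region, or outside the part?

infill

At z = 11.28 mm: the cube is absent (z outside [0, 10.5]); the cube at (13.5, 13.5) is present — its section is the full 16×13.5 rectangle; Combining (union): only the 16×13.5 cube at (13.5, 13.5) is present, so the union is just that shape — 1 connected region; the cylinder at (2, 13.5): section is a regular 8-gon, circumradius r=9; Subtracting the remaining from the first: starting from the result so far, the r=9 cylinder at (2, 13.5) misses the remaining region (no effect) — 1 connected region; (rotated 55° about Z; rotation is an isometry so areas/perimeters/island counts are preserved). Overall, the cross-section is a single solid region. Undo the 55° rotation: the query point maps to (18.274, 20.975) in the un-rotated model frame. The nearest boundary edge runs (13.50, 13.50)→(13.50, 27.00); distance from the point to it = 4.77 mm. The point is inside the cross-section and 4.77 mm from the nearest boundary — more than the 0.25 mm shell width (1 × 0.25), so it's in the infill interior.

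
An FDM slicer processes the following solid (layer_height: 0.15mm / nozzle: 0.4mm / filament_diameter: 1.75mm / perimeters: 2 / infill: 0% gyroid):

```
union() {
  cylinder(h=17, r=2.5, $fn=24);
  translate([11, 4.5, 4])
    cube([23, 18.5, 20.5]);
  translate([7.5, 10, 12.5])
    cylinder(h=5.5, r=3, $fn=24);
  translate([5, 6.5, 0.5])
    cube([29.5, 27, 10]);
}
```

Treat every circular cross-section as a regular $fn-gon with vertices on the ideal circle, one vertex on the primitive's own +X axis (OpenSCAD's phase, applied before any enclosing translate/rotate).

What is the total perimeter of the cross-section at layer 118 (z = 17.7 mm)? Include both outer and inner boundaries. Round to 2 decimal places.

101.80 mm

At z = 17.7 mm: the cylinder is not intersected at this z (z outside [0, 17]); the cube at (11, 4.5) (footprint 23×18.5) is included at this height (perimeter 83.00 mm); the cylinder at (7.5, 10): section is a regular 24-gon, circumradius r=3 (perimeter = 2·24·3.000·sin(180°/24) = 18.80 mm); the cube at (5, 6.5) does not reach this height (z outside [0.5, 10.5]); Taking the union: the 2 present regions are separate (no shared area or edge), so areas and boundary lengths simply add and each stays a separate island — boundary = 101.80 mm. Overall, the cross-section has 2 separate islands. Total boundary length (outer) = 101.80 mm.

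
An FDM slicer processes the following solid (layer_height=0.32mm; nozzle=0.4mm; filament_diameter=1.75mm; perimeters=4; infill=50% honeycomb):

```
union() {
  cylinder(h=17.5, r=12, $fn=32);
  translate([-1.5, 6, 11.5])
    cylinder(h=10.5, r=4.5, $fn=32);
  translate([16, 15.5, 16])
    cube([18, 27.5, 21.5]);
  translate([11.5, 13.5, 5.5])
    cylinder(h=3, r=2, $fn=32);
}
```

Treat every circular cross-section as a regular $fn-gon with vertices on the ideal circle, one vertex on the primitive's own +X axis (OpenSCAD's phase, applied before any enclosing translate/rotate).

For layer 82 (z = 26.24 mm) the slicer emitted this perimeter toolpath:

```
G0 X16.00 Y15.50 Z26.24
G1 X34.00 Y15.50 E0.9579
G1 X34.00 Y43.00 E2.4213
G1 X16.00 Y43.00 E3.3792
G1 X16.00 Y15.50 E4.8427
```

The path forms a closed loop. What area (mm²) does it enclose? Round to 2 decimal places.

Apply the shoelace formula to the sequence of (X, Y) vertices; enclosed area = 495.00 mm².

495.00 mm²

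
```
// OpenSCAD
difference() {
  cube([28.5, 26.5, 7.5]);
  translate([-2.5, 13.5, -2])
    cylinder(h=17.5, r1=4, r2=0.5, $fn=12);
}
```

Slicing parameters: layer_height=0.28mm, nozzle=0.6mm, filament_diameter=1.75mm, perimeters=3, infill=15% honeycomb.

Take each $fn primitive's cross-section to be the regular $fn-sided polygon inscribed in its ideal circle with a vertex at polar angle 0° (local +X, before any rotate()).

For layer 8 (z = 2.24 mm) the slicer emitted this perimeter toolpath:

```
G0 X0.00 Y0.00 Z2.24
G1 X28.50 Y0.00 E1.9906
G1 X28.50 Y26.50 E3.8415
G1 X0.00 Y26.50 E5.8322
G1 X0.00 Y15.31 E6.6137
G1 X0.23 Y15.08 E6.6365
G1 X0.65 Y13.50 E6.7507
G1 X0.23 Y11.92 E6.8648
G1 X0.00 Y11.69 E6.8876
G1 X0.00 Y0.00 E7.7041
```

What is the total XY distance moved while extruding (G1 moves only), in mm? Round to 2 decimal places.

Sum the Euclidean lengths of each G1 segment: total = 110.30 mm.

110.30 mm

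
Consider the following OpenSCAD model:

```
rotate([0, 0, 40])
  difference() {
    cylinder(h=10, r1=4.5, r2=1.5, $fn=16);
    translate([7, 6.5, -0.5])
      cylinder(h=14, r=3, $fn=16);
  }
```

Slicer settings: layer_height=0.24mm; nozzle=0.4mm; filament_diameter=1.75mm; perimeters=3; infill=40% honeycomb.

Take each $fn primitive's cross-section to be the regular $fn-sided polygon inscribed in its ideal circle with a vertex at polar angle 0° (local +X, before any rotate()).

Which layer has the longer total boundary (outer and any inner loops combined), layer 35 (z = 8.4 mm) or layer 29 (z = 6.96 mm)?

Layer 35 (z = 8.4): the cone (r1=4.5→r2=1.5) has section circumradius 1.980 here — a regular 16-gon (perimeter = 2·16·1.980·sin(180°/16) = 12.36 mm); the r=3 cylinder at (7, 6.5) contributes a regular 16-gon of circumradius 3 (perimeter = 2·16·3.000·sin(180°/16) = 18.73 mm); Taking the first minus the rest: starting from the cone, the r=3 cylinder at (7, 6.5) misses the remaining region (no effect) — boundary = 12.36 mm; (whole slice rotated 40° about Z — lengths, areas and connectivity unchanged). So its perimeter = 12.36 mm. Layer 29 (z = 6.96): the cone contributes a regular 16-gon of circumradius 2.412 (interpolated between r1=4.5 and r2=1.5 at t=0.696) (perimeter = 2·16·2.412·sin(180°/16) = 15.06 mm); the r=3 cylinder at (7, 6.5) contributes a regular 16-gon of circumradius 3 (perimeter = 2·16·3.000·sin(180°/16) = 18.73 mm); Taking the first minus the rest: starting from the cone, the r=3 cylinder at (7, 6.5) misses the remaining region (no effect) — boundary = 15.06 mm; (whole slice rotated 40° about Z — lengths, areas and connectivity unchanged). So its perimeter = 15.06 mm. Layer 29 is larger (15.06 vs 12.36 mm).

layer 29 (z = 6.96 mm)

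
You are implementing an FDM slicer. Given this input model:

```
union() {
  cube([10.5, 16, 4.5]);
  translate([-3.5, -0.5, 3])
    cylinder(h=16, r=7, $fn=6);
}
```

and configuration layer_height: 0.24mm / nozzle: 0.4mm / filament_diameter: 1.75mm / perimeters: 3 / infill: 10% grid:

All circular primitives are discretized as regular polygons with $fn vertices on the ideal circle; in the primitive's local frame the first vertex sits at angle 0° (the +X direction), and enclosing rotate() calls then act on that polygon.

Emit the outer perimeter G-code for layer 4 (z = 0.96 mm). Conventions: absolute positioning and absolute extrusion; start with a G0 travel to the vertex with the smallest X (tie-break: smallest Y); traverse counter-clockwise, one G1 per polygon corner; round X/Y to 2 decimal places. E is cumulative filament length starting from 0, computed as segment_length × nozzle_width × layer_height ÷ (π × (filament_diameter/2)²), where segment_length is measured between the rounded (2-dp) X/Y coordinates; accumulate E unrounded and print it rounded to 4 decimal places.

At z = 0.96 mm: the 10.5×16 cube contributes its full rectangle; the cylinder at (-3.5, -0.5) is absent (z outside [3, 19]); Merging all regions: only the 10.5×16 cube is present, so the union is just that shape — 1 connected region. The outline is a single polygon with 4 vertices. Extrusion per mm of travel: 0.4 × 0.24 / (π × 0.875²) = 0.039912. Accumulating E over each segment gives final E = 2.1153.

G0 X0.00 Y0.00 Z0.96
G1 X10.50 Y0.00 E0.4191
G1 X10.50 Y16.00 E1.0577
G1 X0.00 Y16.00 E1.4767
G1 X0.00 Y0.00 E2.1153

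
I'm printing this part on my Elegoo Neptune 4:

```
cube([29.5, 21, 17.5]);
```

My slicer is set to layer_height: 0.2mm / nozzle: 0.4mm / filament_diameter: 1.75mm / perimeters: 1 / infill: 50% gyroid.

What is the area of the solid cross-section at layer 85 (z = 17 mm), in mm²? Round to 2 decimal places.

619.50 mm²

At z = 17 mm: the 29.5×21 cube contributes its full rectangle (area 619.50 mm²). Overall, the cross-section is a single solid region. Net area = 619.50 mm².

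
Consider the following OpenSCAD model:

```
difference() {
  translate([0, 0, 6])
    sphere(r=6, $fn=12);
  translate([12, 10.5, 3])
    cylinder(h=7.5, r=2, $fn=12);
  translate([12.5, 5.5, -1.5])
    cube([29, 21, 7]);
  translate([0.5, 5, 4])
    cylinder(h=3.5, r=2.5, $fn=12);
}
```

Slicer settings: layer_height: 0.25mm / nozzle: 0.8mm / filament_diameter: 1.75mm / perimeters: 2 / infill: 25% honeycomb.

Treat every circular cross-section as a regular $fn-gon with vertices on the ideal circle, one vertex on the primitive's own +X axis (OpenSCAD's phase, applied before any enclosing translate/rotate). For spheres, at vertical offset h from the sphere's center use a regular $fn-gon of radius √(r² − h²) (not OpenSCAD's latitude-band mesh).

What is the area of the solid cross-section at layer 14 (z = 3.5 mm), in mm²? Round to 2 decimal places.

89.25 mm²

At z = 3.5 mm: the r=6 sphere slices to a regular 12-gon of circumradius 5.454 (√(r²−h²) with h=2.5 from center) (area = (12/2)·5.454²·sin(360°/12) = 89.25 mm²); the r=2 cylinder at (12, 10.5) gives a regular 12-gon of circumradius 2 (constant along its height) (area = (12/2)·2.000²·sin(360°/12) = 12.00 mm²); the cube at (12.5, 5.5) is present — its section is the full 29×21 rectangle (area 609.00 mm²); the cylinder at (0.5, 5) is not intersected at this z (z outside [4, 7.5]); Taking the first minus the rest: starting from the r=6 sphere (89.25 mm²), the r=2 cylinder at (12, 10.5) misses the remaining region (no effect); the 29×21 cube at (12.5, 5.5) misses the remaining region (no effect) — area = 89.25 mm². Overall, the cross-section is a single solid region. Net area = 89.25 mm².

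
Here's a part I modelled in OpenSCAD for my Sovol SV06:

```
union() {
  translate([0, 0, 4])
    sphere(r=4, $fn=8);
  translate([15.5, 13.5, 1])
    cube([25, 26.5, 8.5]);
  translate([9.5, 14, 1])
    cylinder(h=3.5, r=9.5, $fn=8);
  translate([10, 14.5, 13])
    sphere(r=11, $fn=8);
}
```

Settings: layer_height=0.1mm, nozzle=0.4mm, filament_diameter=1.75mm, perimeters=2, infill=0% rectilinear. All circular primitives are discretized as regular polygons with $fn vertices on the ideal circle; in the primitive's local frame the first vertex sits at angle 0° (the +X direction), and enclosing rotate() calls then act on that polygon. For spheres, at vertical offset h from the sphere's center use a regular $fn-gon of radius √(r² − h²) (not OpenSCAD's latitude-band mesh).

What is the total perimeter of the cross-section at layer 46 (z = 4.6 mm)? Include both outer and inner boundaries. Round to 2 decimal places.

At z = 4.6 mm: the r=4 sphere contributes a regular 8-gon of circumradius √(4²−0.6²) = 3.955 (perimeter = 2·8·3.955·sin(180°/8) = 24.21 mm); the 25×26.5 cube at (15.5, 13.5) contributes its full rectangle (perimeter 103.00 mm); the cylinder at (9.5, 14) is absent (z outside [1, 4.5]); the sphere at (10, 14.5): section is a regular 8-gon, circumradius = √(r²−h²) = √(11²−8.4²) = 7.102 (perimeter = 2·8·7.102·sin(180°/8) = 43.49 mm); Combining (union): the regions partially overlap (shared area 4.49 mm²), so the edge portions inside another operand are dropped and the merged outline is re-measured after clipping — boundary = 159.38 mm. Overall, the cross-section has 2 separate islands. Total boundary length (outer) = 159.38 mm.

159.38 mm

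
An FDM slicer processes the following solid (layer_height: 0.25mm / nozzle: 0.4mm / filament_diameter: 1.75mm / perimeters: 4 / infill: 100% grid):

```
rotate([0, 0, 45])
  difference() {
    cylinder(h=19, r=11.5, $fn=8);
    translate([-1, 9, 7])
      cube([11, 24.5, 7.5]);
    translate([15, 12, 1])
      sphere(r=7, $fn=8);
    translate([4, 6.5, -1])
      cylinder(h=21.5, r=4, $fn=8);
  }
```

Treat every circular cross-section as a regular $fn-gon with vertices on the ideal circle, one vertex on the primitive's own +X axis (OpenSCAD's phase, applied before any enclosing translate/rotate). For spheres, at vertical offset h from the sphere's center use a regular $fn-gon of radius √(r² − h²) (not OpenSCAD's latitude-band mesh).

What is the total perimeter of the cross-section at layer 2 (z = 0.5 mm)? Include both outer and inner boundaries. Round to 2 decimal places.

At z = 0.5 mm: the cylinder: section is a regular 8-gon, circumradius r=11.5 (perimeter = 2·8·11.500·sin(180°/8) = 70.41 mm); the cube at (-1, 9) does not reach this height (z outside [7, 14.5]); the sphere at (15, 12): section is a regular 8-gon, circumradius = √(r²−h²) = √(7²−0.5²) = 6.982 (perimeter = 2·8·6.982·sin(180°/8) = 42.75 mm); the r=4 cylinder at (4, 6.5) contributes a regular 8-gon of circumradius 4 (perimeter = 2·8·4.000·sin(180°/8) = 24.49 mm); After the difference (first − rest): starting from the r=11.5 cylinder, the r=7 sphere at (15, 12) misses the remaining region (no effect); the r=4 cylinder at (4, 6.5) partially overlaps it — only the 43.03 mm² overlap (of its 45.25 mm²) is removed, clipping the outline — boundary = 85.85 mm; (rotated 45° about Z; rotation is an isometry so areas/perimeters/island counts are preserved). Overall, the cross-section is a single solid region. Total boundary length (outer) = 85.85 mm.

85.85 mm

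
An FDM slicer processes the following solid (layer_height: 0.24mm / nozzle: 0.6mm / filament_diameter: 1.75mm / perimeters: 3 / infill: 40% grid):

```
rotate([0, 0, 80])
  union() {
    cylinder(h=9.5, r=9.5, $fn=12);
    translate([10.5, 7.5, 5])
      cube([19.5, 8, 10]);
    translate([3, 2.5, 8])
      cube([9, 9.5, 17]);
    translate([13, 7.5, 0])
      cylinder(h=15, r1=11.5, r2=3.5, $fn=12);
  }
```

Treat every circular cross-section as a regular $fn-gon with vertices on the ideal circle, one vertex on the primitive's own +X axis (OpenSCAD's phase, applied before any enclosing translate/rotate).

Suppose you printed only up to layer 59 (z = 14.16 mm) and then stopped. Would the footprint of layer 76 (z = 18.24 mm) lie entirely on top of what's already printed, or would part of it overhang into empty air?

Compare the two slices. At z = 14.16: the cylinder is absent (z outside [0, 9.5]); the 19.5×8 cube at (10.5, 7.5) contributes its full rectangle (area 156.00 mm²); the cube at (3, 2.5) (footprint 9×9.5) is included at this height (area 85.50 mm²); the cone at (13, 7.5) (r1=11.5→r2=3.5) has section circumradius 3.948 here — a regular 12-gon (area = (12/2)·3.948²·sin(360°/12) = 46.76 mm²); Taking the union: the regions partially overlap — summed areas 288.26 mm² minus the doubly-counted overlap 38.01 mm² gives 250.25 mm² — area = 250.25 mm²; (rotated 80° about Z; rotation is an isometry so areas/perimeters/island counts are preserved). At z = 18.24: the cylinder is not intersected at this z (z outside [0, 9.5]); the cube at (10.5, 7.5) does not reach this height (z outside [5, 15]); the cube at (3, 2.5) is present — its section is the full 9×9.5 rectangle (area 85.50 mm²); the cone at (13, 7.5) is absent (z outside [0, 15]); Taking the union: only the 9×9.5 cube at (3, 2.5) is present, so the union is just that shape — area = 85.50 mm²; (whole slice rotated 80° about Z — lengths, areas and connectivity unchanged). Checking containment: the cross-section at z = 18.24 is a subset of the cross-section at z = 14.16.

entirely on top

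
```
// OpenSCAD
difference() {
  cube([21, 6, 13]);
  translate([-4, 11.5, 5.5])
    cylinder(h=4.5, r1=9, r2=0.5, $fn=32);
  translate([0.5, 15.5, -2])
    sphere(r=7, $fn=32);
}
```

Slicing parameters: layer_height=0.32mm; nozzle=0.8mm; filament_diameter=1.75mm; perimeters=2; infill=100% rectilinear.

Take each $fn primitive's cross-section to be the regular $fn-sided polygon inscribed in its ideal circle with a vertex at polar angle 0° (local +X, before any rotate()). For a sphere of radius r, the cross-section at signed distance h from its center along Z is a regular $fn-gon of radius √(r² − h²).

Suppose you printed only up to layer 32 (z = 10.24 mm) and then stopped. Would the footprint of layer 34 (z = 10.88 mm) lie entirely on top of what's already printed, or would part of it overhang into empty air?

entirely on top

Compare the two slices. At z = 10.24: the 21×6 cube contributes its full rectangle (area 126.00 mm²); the cone at (-4, 11.5) is absent (z outside [5.5, 10]); the sphere at (0.5, 15.5) is absent (|z−center|=12.240 > r=7); After the difference (first − rest): none of the subtracted shapes is present at this height, so the 21×6 cube is unchanged — area = 126.00 mm². At z = 10.88: the cube is present — its section is the full 21×6 rectangle (area 126.00 mm²); the cone at (-4, 11.5) is not intersected at this z (z outside [5.5, 10]); the sphere at (0.5, 15.5) is absent (|z−center|=12.880 > r=7); After the difference (first − rest): none of the subtracted shapes is present at this height, so the 21×6 cube is unchanged — area = 126.00 mm². Checking containment: the cross-section at z = 10.88 is a subset of the cross-section at z = 10.24.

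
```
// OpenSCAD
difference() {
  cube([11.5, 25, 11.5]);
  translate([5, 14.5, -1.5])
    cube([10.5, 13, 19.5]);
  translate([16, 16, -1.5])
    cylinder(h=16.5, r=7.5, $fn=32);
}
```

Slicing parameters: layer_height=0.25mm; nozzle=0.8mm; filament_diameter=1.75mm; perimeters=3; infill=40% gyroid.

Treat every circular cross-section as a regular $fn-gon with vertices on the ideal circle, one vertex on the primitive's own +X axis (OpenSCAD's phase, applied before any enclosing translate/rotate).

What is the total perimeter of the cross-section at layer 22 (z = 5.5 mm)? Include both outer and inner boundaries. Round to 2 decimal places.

71.10 mm

At z = 5.5 mm: the cube (footprint 11.5×25) is included at this height (perimeter 73.00 mm); the 10.5×13 cube at (5, 14.5) contributes its full rectangle (perimeter 47.00 mm); the cylinder at (16, 16): section is a regular 32-gon, circumradius r=7.5 (perimeter = 2·32·7.500·sin(180°/32) = 47.05 mm); After the difference (first − rest): starting from the 11.5×25 cube, the 10.5×13 cube at (5, 14.5) partially overlaps it — only the 68.25 mm² overlap (of its 136.50 mm²) is removed, clipping the outline; the r=7.5 cylinder at (16, 16) partially overlaps it — only the 8.02 mm² overlap (of its 175.58 mm²) is removed, clipping the outline — boundary = 71.10 mm. Overall, the cross-section is a single solid region. Total boundary length (outer) = 71.10 mm.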